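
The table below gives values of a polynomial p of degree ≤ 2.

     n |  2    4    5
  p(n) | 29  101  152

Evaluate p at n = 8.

365

Using the Lagrange interpolation formula with nodes 2, 4, 5:
  L_0(n) = (n - 4)(n - 5) / 6
  L_1(n) = (n - 2)(n - 5) / -2
  L_2(n) = (n - 2)(n - 4) / 3
Then p(n) = 29·L_0(n) + 101·L_1(n) + 152·L_2(n).
Expanding and collecting terms gives p(n) = 5n^2 + 6n - 3.
Evaluating at n = 8: p(8) = 365.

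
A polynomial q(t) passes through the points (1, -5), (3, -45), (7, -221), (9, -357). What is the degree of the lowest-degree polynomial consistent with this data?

Divided differences on the nodes 1, 3, 7, 9:
  order 0: -5  -45  -221  -357
  order 1: -20  -44  -68
  order 2: -4  -4
  order 3: 0
The order-2 divided differences are all -4 (nonzero) and every higher order vanishes, so the data lies on a polynomial of degree exactly 2.

2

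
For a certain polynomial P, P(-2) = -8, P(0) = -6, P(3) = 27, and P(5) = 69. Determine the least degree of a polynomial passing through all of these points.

Divided differences on the nodes -2, 0, 3, 5:
  order 0: -8  -6  27  69
  order 1: 1  11  21
  order 2: 2  2
  order 3: 0
The order-2 divided differences are all 2 (nonzero) and every higher order vanishes, so the data lies on a polynomial of degree exactly 2.

2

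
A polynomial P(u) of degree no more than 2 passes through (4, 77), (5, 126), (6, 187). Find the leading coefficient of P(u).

Write P(u) = au^2 + bu + c. Substituting each data point gives a linear system:
  16a + 4b + c = 77
  25a + 5b + c = 126
  36a + 6b + c = 187
Solving the system yields a = 6, b = -5, c = 1.
So P(u) = 6u² - 5u + 1.
The leading coefficient is 6.

6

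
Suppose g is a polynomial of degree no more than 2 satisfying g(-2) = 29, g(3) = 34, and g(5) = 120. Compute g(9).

436

Using the Lagrange interpolation formula with nodes -2, 3, 5:
  L_0(n) = (n - 3)(n - 5) / 35
  L_1(n) = (n + 2)(n - 5) / -10
  L_2(n) = (n + 2)(n - 3) / 14
Then g(n) = 29·L_0(n) + 34·L_1(n) + 120·L_2(n).
Expanding and collecting terms gives g(n) = 6n^2 - 5n - 5.
Evaluating at n = 9: g(9) = 436.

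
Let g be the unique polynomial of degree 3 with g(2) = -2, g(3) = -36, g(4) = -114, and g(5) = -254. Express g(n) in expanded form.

Write g(n) = an^3 + bn^2 + cn + d. Substituting each data point gives a linear system:
  8a + 4b + 2c + d = -2
  27a + 9b + 3c + d = -36
  64a + 16b + 4c + d = -114
  125a + 25b + 5c + d = -254
Solving the system yields a = -3, b = 5, c = -2, d = 6.
So g(n) = -3n³ + 5n² - 2n + 6.
Check: g(3) = -36. ✓

g(n) = -3n^3 + 5n^2 - 2n + 6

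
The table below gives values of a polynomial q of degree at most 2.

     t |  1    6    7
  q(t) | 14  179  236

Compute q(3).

56

Write q(t) = at^2 + bt + c. Substituting each data point gives a linear system:
  a + b + c = 14
  36a + 6b + c = 179
  49a + 7b + c = 236
Solving the system yields a = 4, b = 5, c = 5.
So q(t) = 4t² + 5t + 5.
Then q(3) = 56.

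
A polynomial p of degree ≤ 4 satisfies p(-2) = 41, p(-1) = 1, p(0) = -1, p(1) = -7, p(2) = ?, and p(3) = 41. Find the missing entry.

-11

The 5 known points determine the degree-4 polynomial uniquely.
Write p(n) = an^4 + bn^3 + cn^2 + dn + e. Substituting each data point gives a linear system:
  16a - 8b + 4c - 2d + e = 41
  a - b + c - d + e = 1
  e = -1
  a + b + c + d + e = -7
  81a + 27b + 9c + 3d + e = 41
Solving the system yields a = 2, b = -3, c = -4, d = -1, e = -1.
So p(n) = 2n⁴ - 3n³ - 4n² - n - 1.
Then p(2) = -11.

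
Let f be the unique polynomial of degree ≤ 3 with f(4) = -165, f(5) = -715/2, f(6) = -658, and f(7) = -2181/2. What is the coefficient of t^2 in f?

6

Write f(t) = at^3 + bt^2 + ct + d. Substituting each data point gives a linear system:
  64a + 16b + 4c + d = -165
  125a + 25b + 5c + d = -715/2
  216a + 36b + 6c + d = -658
  343a + 49b + 7c + d = -2181/2
Solving the system yields a = -4, b = 6, c = -5/2, d = 5.
So f(t) = -4t^3 + 6t^2 - (5/2)t + 5.
The coefficient of t^2 is 6.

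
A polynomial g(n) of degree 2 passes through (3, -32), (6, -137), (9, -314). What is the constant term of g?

1

Write g(n) = an^2 + bn + c. Substituting each data point gives a linear system:
  9a + 3b + c = -32
  36a + 6b + c = -137
  81a + 9b + c = -314
Solving the system yields a = -4, b = 1, c = 1.
So g(n) = -4n^2 + n + 1.
The constant term is 1.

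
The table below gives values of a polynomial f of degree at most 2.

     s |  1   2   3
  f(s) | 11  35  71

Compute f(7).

335

Using the Lagrange interpolation formula with nodes 1, 2, 3:
  L_0(s) = (s - 2)(s - 3) / 2
  L_1(s) = (s - 1)(s - 3) / -1
  L_2(s) = (s - 1)(s - 2) / 2
Then f(s) = 11·L_0(s) + 35·L_1(s) + 71·L_2(s).
Expanding and collecting terms gives f(s) = 6s² + 6s - 1.
Evaluating at s = 7: f(7) = 335.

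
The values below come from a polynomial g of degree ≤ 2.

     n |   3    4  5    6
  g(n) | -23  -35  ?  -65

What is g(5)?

-49

On equispaced nodes a degree-2 polynomial has vanishing third forward difference, so
  - g(3) + 3·g(4) - 3·g(5) + g(6) = 0.
Substituting the known values and solving for g(5):
  -3·g(5) = 147
  g(5) = -49.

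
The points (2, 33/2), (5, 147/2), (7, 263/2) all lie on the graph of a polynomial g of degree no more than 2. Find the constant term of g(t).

-3/2

Write g(t) = at^2 + bt + c. Substituting each data point gives a linear system:
  4a + 2b + c = 33/2
  25a + 5b + c = 147/2
  49a + 7b + c = 263/2
Solving the system yields a = 2, b = 5, c = -3/2.
So g(t) = 2t^2 + 5t - 3/2.
The constant term is -3/2.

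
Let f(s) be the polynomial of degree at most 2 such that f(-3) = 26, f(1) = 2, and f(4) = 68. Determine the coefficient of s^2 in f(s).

Write f(s) = as^2 + bs + c. Substituting each data point gives a linear system:
  9a - 3b + c = 26
  a + b + c = 2
  16a + 4b + c = 68
Solving the system yields a = 4, b = 2, c = -4.
So f(s) = 4s^2 + 2s - 4.
The leading coefficient is 4.

4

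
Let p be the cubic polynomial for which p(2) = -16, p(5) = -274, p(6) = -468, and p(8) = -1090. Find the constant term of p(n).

6

Write p(n) = an^3 + bn^2 + cn + d. Substituting each data point gives a linear system:
  8a + 4b + 2c + d = -16
  125a + 25b + 5c + d = -274
  216a + 36b + 6c + d = -468
  512a + 64b + 8c + d = -1090
Solving the system yields a = -2, b = -1, c = -1, d = 6.
So p(n) = -2n^3 - n^2 - n + 6.
The constant term is 6.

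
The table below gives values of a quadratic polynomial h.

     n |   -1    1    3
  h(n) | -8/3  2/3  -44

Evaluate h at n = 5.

-410/3

Write h(n) = an^2 + bn + c. Substituting each data point gives a linear system:
  a - b + c = -8/3
  a + b + c = 2/3
  9a + 3b + c = -44
Solving the system yields a = -6, b = 5/3, c = 5.
So h(n) = -6n² + (5/3)n + 5.
Then h(5) = -410/3.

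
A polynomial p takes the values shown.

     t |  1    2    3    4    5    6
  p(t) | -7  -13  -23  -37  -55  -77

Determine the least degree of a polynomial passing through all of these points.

2

Forward differences of the values at t = 1, 2, 3, 4, 5, 6:
  p  : -7  -13  -23  -37  -55  -77
  Δ  : -6  -10  -14  -18  -22
  Δ^2: -4  -4  -4  -4
  Δ^3: 0  0  0
  Δ^4: 0  0
  Δ^5: 0
The second differences are constant (-4) and nonzero, while all higher differences vanish, so the minimal degree is 2.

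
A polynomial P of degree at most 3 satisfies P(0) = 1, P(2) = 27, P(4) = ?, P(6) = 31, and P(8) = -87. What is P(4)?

53

The 4 known points determine the degree-3 polynomial uniquely.
Write P(n) = an^3 + bn^2 + cn + d. Substituting each data point gives a linear system:
  d = 1
  8a + 4b + 2c + d = 27
  216a + 36b + 6c + d = 31
  512a + 64b + 8c + d = -87
Solving the system yields a = -1, b = 6, c = 5, d = 1.
So P(n) = -n^3 + 6n^2 + 5n + 1.
Then P(4) = 53.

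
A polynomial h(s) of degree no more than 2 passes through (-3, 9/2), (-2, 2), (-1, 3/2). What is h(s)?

Using the Lagrange interpolation formula with nodes -3, -2, -1:
  L_0(s) = (s + 2)(s + 1) / 2
  L_1(s) = (s + 3)(s + 1) / -1
  L_2(s) = (s + 3)(s + 2) / 2
Then h(s) = 9/2·L_0(s) + 2·L_1(s) + 3/2·L_2(s).
Expanding and collecting terms gives h(s) = s^2 + (5/2)s + 3.
Check: h(-2) = 2. ✓

h(s) = s^2 + (5/2)s + 3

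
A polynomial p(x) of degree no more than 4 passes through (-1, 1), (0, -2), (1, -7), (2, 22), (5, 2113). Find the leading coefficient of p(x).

4

Write p(x) = ax^4 + bx^3 + cx^2 + dx + e. Substituting each data point gives a linear system:
  a - b + c - d + e = 1
  e = -2
  a + b + c + d + e = -7
  16a + 8b + 4c + 2d + e = 22
  625a + 125b + 25c + 5d + e = 2113
Solving the system yields a = 4, b = -2, c = -5, d = -2, e = -2.
So p(x) = 4x^4 - 2x^3 - 5x^2 - 2x - 2.
The leading coefficient is 4.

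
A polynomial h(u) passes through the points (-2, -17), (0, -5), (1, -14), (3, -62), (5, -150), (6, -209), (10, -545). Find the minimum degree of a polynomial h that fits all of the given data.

2

Divided differences on the nodes -2, 0, 1, 3, 5, 6, 10:
  order 0: -17  -5  -14  -62  -150  -209  -545
  order 1: 6  -9  -24  -44  -59  -84
  order 2: -5  -5  -5  -5  -5
  order 3: 0  0  0  0
  order 4: 0  0  0
  order 5: 0  0
  order 6: 0
The order-2 divided differences are all -5 (nonzero) and every higher order vanishes, so the data lies on a polynomial of degree exactly 2.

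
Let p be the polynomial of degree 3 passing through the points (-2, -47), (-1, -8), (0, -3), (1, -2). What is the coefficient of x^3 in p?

Write p(x) = ax^3 + bx^2 + cx + d. Substituting each data point gives a linear system:
  -8a + 4b - 2c + d = -47
  -a + b - c + d = -8
  d = -3
  a + b + c + d = -2
Solving the system yields a = 5, b = -2, c = -2, d = -3.
So p(x) = 5x^3 - 2x^2 - 2x - 3.
The leading coefficient is 5.

5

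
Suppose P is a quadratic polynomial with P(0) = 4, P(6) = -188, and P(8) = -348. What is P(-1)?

Write P(t) = at^2 + bt + c. Substituting each data point gives a linear system:
  c = 4
  36a + 6b + c = -188
  64a + 8b + c = -348
Solving the system yields a = -6, b = 4, c = 4.
So P(t) = -6t^2 + 4t + 4.
Then P(-1) = -6.

-6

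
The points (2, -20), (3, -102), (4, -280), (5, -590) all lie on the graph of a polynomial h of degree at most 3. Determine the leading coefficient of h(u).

-6

Write h(u) = au^3 + bu^2 + cu + d. Substituting each data point gives a linear system:
  8a + 4b + 2c + d = -20
  27a + 9b + 3c + d = -102
  64a + 16b + 4c + d = -280
  125a + 25b + 5c + d = -590
Solving the system yields a = -6, b = 6, c = 2, d = 0.
So h(u) = -6u³ + 6u² + 2u.
The leading coefficient is -6.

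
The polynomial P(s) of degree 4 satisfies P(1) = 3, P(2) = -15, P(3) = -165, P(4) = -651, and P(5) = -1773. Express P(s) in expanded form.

P(s) = -4s^4 + 6s^3 - 2s^2 + 6s - 3

Using the Lagrange interpolation formula with nodes 1, 2, 3, 4, 5:
  L_0(s) = (s - 2)(s - 3)(s - 4)(s - 5) / 24
  L_1(s) = (s - 1)(s - 3)(s - 4)(s - 5) / -6
  L_2(s) = (s - 1)(s - 2)(s - 4)(s - 5) / 4
  L_3(s) = (s - 1)(s - 2)(s - 3)(s - 5) / -6
  L_4(s) = (s - 1)(s - 2)(s - 3)(s - 4) / 24
Then P(s) = 3·L_0(s) - 15·L_1(s) - 165·L_2(s) - 651·L_3(s) - 1773·L_4(s).
Expanding and collecting terms gives P(s) = -4s^4 + 6s^3 - 2s^2 + 6s - 3.
Check: P(5) = -1773. ✓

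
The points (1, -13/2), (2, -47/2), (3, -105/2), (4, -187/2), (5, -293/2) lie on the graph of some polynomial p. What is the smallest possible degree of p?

Forward differences of the values at s = 1, 2, 3, 4, 5:
  p  : -13/2  -47/2  -105/2  -187/2  -293/2
  Δ  : -17  -29  -41  -53
  Δ^2: -12  -12  -12
  Δ^3: 0  0
  Δ^4: 0
The second differences are constant (-12) and nonzero, while all higher differences vanish, so the minimal degree is 2.

2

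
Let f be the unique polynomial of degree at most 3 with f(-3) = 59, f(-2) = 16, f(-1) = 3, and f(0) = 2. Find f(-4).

150

Write f(n) = an^3 + bn^2 + cn + d. Substituting each data point gives a linear system:
  -27a + 9b - 3c + d = 59
  -8a + 4b - 2c + d = 16
  -a + b - c + d = 3
  d = 2
Solving the system yields a = -3, b = -3, c = -1, d = 2.
So f(n) = -3n³ - 3n² - n + 2.
Then f(-4) = 150.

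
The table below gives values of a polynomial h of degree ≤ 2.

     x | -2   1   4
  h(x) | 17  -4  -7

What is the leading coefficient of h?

1

Write h(x) = ax^2 + bx + c. Substituting each data point gives a linear system:
  4a - 2b + c = 17
  a + b + c = -4
  16a + 4b + c = -7
Solving the system yields a = 1, b = -6, c = 1.
So h(x) = x² - 6x + 1.
The leading coefficient is 1.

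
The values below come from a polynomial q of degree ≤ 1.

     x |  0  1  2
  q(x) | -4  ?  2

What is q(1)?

-1

On equispaced nodes a degree-1 polynomial has vanishing second forward difference, so
  q(0) - 2·q(1) + q(2) = 0.
Substituting the known values and solving for q(1):
  -2·q(1) = 2
  q(1) = -1.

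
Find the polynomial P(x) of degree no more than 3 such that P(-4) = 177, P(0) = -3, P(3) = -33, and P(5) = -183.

Write P(x) = ax^3 + bx^2 + cx + d. Substituting each data point gives a linear system:
  -64a + 16b - 4c + d = 177
  d = -3
  27a + 9b + 3c + d = -33
  125a + 25b + 5c + d = -183
Solving the system yields a = -2, b = 3, c = -1, d = -3.
So P(x) = -2x³ + 3x² - x - 3.
Check: P(5) = -183. ✓

P(x) = -2x^3 + 3x^2 - x - 3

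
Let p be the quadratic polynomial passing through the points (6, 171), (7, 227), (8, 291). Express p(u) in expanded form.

Write p(u) = au^2 + bu + c. Substituting each data point gives a linear system:
  36a + 6b + c = 171
  49a + 7b + c = 227
  64a + 8b + c = 291
Solving the system yields a = 4, b = 4, c = 3.
So p(u) = 4u^2 + 4u + 3.
Check: p(8) = 291. ✓

p(u) = 4u^2 + 4u + 3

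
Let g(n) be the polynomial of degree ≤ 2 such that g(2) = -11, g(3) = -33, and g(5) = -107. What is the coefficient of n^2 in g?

Write g(n) = an^2 + bn + c. Substituting each data point gives a linear system:
  4a + 2b + c = -11
  9a + 3b + c = -33
  25a + 5b + c = -107
Solving the system yields a = -5, b = 3, c = 3.
So g(n) = -5n^2 + 3n + 3.
The leading coefficient is -5.

-5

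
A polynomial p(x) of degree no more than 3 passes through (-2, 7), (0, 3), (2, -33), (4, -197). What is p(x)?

Using the Lagrange interpolation formula with nodes -2, 0, 2, 4:
  L_0(x) = x(x - 2)(x - 4) / -48
  L_1(x) = (x + 2)(x - 2)(x - 4) / 16
  L_2(x) = (x + 2)x(x - 4) / -16
  L_3(x) = (x + 2)x(x - 2) / 48
Then p(x) = 7·L_0(x) + 3·L_1(x) - 33·L_2(x) - 197·L_3(x).
Expanding and collecting terms gives p(x) = -2x³ - 4x² - 2x + 3.
Check: p(4) = -197. ✓

p(x) = -2x^3 - 4x^2 - 2x + 3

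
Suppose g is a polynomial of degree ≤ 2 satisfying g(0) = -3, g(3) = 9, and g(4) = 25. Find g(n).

Write g(n) = an^2 + bn + c. Substituting each data point gives a linear system:
  c = -3
  9a + 3b + c = 9
  16a + 4b + c = 25
Solving the system yields a = 3, b = -5, c = -3.
So g(n) = 3n^2 - 5n - 3.
Check: g(3) = 9. ✓

g(n) = 3n^2 - 5n - 3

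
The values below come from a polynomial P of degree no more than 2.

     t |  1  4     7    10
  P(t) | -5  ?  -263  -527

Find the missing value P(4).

-89

On equispaced nodes a degree-2 polynomial has vanishing third forward difference, so
  - P(1) + 3·P(4) - 3·P(7) + P(10) = 0.
Substituting the known values and solving for P(4):
  3·P(4) = -267
  P(4) = -89.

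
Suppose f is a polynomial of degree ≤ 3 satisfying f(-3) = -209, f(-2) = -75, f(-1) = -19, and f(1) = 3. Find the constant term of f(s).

Write f(s) = as^3 + bs^2 + cs + d. Substituting each data point gives a linear system:
  -27a + 9b - 3c + d = -209
  -8a + 4b - 2c + d = -75
  -a + b - c + d = -19
  a + b + c + d = 3
Solving the system yields a = 6, b = -3, c = 5, d = -5.
So f(s) = 6s^3 - 3s^2 + 5s - 5.
The constant term is -5.

-5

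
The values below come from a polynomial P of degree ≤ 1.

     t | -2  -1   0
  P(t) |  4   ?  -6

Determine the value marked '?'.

-1

The 2 known points determine the degree-1 polynomial uniquely.
Write P(t) = at + b. Substituting each data point gives a linear system:
  -2a + b = 4
  b = -6
Solving the system yields a = -5, b = -6.
So P(t) = -5t - 6.
Then P(-1) = -1.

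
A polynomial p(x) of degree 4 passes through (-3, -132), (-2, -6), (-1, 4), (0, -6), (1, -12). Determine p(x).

p(x) = -3x^4 - 2x^3 + 5x^2 - 6x - 6

Using the Lagrange interpolation formula with nodes -3, -2, -1, 0, 1:
  L_0(x) = (x + 2)(x + 1)x(x - 1) / 24
  L_1(x) = (x + 3)(x + 1)x(x - 1) / -6
  L_2(x) = (x + 3)(x + 2)x(x - 1) / 4
  L_3(x) = (x + 3)(x + 2)(x + 1)(x - 1) / -6
  L_4(x) = (x + 3)(x + 2)(x + 1)x / 24
Then p(x) = -132·L_0(x) - 6·L_1(x) + 4·L_2(x) - 6·L_3(x) - 12·L_4(x).
Expanding and collecting terms gives p(x) = -3x^4 - 2x^3 + 5x^2 - 6x - 6.
Check: p(-3) = -132. ✓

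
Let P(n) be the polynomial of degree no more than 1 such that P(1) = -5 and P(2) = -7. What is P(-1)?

-1

Using the Lagrange interpolation formula with nodes 1, 2:
  L_0(n) = (n - 2) / -1
  L_1(n) = (n - 1) / 1
Then P(n) = -5·L_0(n) - 7·L_1(n).
Expanding and collecting terms gives P(n) = -2n - 3.
Evaluating at n = -1: P(-1) = -1.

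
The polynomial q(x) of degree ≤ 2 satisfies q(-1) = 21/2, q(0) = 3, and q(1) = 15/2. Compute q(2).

24

Write q(x) = ax^2 + bx + c. Substituting each data point gives a linear system:
  a - b + c = 21/2
  c = 3
  a + b + c = 15/2
Solving the system yields a = 6, b = -3/2, c = 3.
So q(x) = 6x^2 - (3/2)x + 3.
Then q(2) = 24.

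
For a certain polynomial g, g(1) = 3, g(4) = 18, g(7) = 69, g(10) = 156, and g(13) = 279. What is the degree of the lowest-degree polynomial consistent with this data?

2

Forward differences of the values at n = 1, 4, 7, 10, 13:
  g  : 3  18  69  156  279
  Δ  : 15  51  87  123
  Δ^2: 36  36  36
  Δ^3: 0  0
  Δ^4: 0
The second differences are constant (36) and nonzero, while all higher differences vanish, so the minimal degree is 2.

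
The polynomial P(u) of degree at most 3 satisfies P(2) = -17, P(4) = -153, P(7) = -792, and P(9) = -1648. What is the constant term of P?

Write P(u) = au^3 + bu^2 + cu + d. Substituting each data point gives a linear system:
  8a + 4b + 2c + d = -17
  64a + 16b + 4c + d = -153
  343a + 49b + 7c + d = -792
  729a + 81b + 9c + d = -1648
Solving the system yields a = -2, b = -3, c = 6, d = -1.
So P(u) = -2u^3 - 3u^2 + 6u - 1.
The constant term is -1.

-1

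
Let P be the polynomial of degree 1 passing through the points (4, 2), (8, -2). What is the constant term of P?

Write P(u) = au + b. Substituting each data point gives a linear system:
  4a + b = 2
  8a + b = -2
Solving the system yields a = -1, b = 6.
So P(u) = -u + 6.
The constant term is 6.

6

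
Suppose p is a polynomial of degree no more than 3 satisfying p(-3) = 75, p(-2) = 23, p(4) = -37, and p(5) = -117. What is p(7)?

-445

Using the Lagrange interpolation formula with nodes -3, -2, 4, 5:
  L_0(t) = (t + 2)(t - 4)(t - 5) / -56
  L_1(t) = (t + 3)(t - 4)(t - 5) / 42
  L_2(t) = (t + 3)(t + 2)(t - 5) / -42
  L_3(t) = (t + 3)(t + 2)(t - 4) / 56
Then p(t) = 75·L_0(t) + 23·L_1(t) - 37·L_2(t) - 117·L_3(t).
Expanding and collecting terms gives p(t) = -2t^3 + 4t^2 + 6t + 3.
Evaluating at t = 7: p(7) = -445.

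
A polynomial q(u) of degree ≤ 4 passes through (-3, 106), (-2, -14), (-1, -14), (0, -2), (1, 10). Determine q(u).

q(u) = 4u^4 + 6u^3 - 4u^2 + 6u - 2

Write q(u) = au^4 + bu^3 + cu^2 + du + e. Substituting each data point gives a linear system:
  81a - 27b + 9c - 3d + e = 106
  16a - 8b + 4c - 2d + e = -14
  a - b + c - d + e = -14
  e = -2
  a + b + c + d + e = 10
Solving the system yields a = 4, b = 6, c = -4, d = 6, e = -2.
So q(u) = 4u^4 + 6u^3 - 4u^2 + 6u - 2.
Check: q(-3) = 106. ✓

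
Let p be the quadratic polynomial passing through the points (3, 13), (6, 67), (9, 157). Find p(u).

p(u) = 2u^2 - 5

Using the Lagrange interpolation formula with nodes 3, 6, 9:
  L_0(u) = (u - 6)(u - 9) / 18
  L_1(u) = (u - 3)(u - 9) / -9
  L_2(u) = (u - 3)(u - 6) / 18
Then p(u) = 13·L_0(u) + 67·L_1(u) + 157·L_2(u).
Expanding and collecting terms gives p(u) = 2u^2 - 5.
Check: p(6) = 67. ✓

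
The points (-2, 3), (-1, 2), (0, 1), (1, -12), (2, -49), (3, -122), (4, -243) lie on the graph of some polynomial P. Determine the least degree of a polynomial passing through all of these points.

3

Forward differences of the values at t = -2, -1, 0, 1, 2, 3, 4:
  P  : 3  2  1  -12  -49  -122  -243
  Δ  : -1  -1  -13  -37  -73  -121
  Δ^2: 0  -12  -24  -36  -48
  Δ^3: -12  -12  -12  -12
  Δ^4: 0  0  0
  Δ^5: 0  0
  Δ^6: 0
The third differences are constant (-12) and nonzero, while all higher differences vanish, so the minimal degree is 3.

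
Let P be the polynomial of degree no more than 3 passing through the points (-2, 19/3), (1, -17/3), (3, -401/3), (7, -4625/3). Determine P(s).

Write P(s) = as^3 + bs^2 + cs + d. Substituting each data point gives a linear system:
  -8a + 4b - 2c + d = 19/3
  a + b + c + d = -17/3
  27a + 9b + 3c + d = -401/3
  343a + 49b + 7c + d = -4625/3
Solving the system yields a = -4, b = -4, c = 4, d = -5/3.
So P(s) = -4s^3 - 4s^2 + 4s - 5/3.
Check: P(7) = -4625/3. ✓

P(s) = -4s^3 - 4s^2 + 4s - 5/3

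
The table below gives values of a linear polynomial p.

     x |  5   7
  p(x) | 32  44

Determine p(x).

p(x) = 6x + 2

Write p(x) = ax + b. Substituting each data point gives a linear system:
  5a + b = 32
  7a + b = 44
Solving the system yields a = 6, b = 2.
So p(x) = 6x + 2.
Check: p(5) = 32. ✓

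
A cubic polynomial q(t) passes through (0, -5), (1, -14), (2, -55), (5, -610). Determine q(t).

q(t) = -4t^3 - 4t^2 - t - 5

Using the Lagrange interpolation formula with nodes 0, 1, 2, 5:
  L_0(t) = (t - 1)(t - 2)(t - 5) / -10
  L_1(t) = t(t - 2)(t - 5) / 4
  L_2(t) = t(t - 1)(t - 5) / -6
  L_3(t) = t(t - 1)(t - 2) / 60
Then q(t) = -5·L_0(t) - 14·L_1(t) - 55·L_2(t) - 610·L_3(t).
Expanding and collecting terms gives q(t) = -4t^3 - 4t^2 - t - 5.
Check: q(0) = -5. ✓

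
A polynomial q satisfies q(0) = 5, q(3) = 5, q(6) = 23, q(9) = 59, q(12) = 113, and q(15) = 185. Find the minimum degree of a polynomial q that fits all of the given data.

Forward differences of the values at t = 0, 3, 6, 9, 12, 15:
  q  : 5  5  23  59  113  185
  Δ  : 0  18  36  54  72
  Δ^2: 18  18  18  18
  Δ^3: 0  0  0
  Δ^4: 0  0
  Δ^5: 0
The second differences are constant (18) and nonzero, while all higher differences vanish, so the minimal degree is 2.

2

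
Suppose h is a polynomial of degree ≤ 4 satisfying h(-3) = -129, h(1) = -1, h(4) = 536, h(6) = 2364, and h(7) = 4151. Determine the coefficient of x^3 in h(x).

6

Write h(x) = ax^4 + bx^3 + cx^2 + dx + e. Substituting each data point gives a linear system:
  81a - 27b + 9c - 3d + e = -129
  a + b + c + d + e = -1
  256a + 64b + 16c + 4d + e = 536
  1296a + 216b + 36c + 6d + e = 2364
  2401a + 343b + 49c + 7d + e = 4151
Solving the system yields a = 1, b = 6, c = -6, d = -2, e = 0.
So h(x) = x⁴ + 6x³ - 6x² - 2x.
The coefficient of x^3 is 6.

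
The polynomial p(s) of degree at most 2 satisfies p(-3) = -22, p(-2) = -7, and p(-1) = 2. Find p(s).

Write p(s) = as^2 + bs + c. Substituting each data point gives a linear system:
  9a - 3b + c = -22
  4a - 2b + c = -7
  a - b + c = 2
Solving the system yields a = -3, b = 0, c = 5.
So p(s) = -3s² + 5.
Check: p(-1) = 2. ✓

p(s) = -3s^2 + 5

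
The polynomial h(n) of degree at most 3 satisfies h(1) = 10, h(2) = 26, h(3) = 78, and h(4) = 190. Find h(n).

h(n) = 4n^3 - 6n^2 + 6n + 6

Write h(n) = an^3 + bn^2 + cn + d. Substituting each data point gives a linear system:
  a + b + c + d = 10
  8a + 4b + 2c + d = 26
  27a + 9b + 3c + d = 78
  64a + 16b + 4c + d = 190
Solving the system yields a = 4, b = -6, c = 6, d = 6.
So h(n) = 4n³ - 6n² + 6n + 6.
Check: h(3) = 78. ✓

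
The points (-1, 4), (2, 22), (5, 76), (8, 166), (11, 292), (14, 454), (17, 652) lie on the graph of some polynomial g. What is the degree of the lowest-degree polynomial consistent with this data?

Forward differences of the values at n = -1, 2, 5, 8, 11, 14, 17:
  g  : 4  22  76  166  292  454  652
  Δ  : 18  54  90  126  162  198
  Δ^2: 36  36  36  36  36
  Δ^3: 0  0  0  0
  Δ^4: 0  0  0
  Δ^5: 0  0
  Δ^6: 0
The second differences are constant (36) and nonzero, while all higher differences vanish, so the minimal degree is 2.

2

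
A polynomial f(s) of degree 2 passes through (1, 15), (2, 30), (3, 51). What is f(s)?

f(s) = 3s^2 + 6s + 6

Write f(s) = as^2 + bs + c. Substituting each data point gives a linear system:
  a + b + c = 15
  4a + 2b + c = 30
  9a + 3b + c = 51
Solving the system yields a = 3, b = 6, c = 6.
So f(s) = 3s^2 + 6s + 6.
Check: f(3) = 51. ✓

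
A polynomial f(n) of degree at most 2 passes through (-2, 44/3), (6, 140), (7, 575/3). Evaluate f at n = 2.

Using the Lagrange interpolation formula with nodes -2, 6, 7:
  L_0(n) = (n - 6)(n - 7) / 72
  L_1(n) = (n + 2)(n - 7) / -8
  L_2(n) = (n + 2)(n - 6) / 9
Then f(n) = 44/3·L_0(n) + 140·L_1(n) + 575/3·L_2(n).
Expanding and collecting terms gives f(n) = 4n² - (1/3)n - 2.
Evaluating at n = 2: f(2) = 40/3.

40/3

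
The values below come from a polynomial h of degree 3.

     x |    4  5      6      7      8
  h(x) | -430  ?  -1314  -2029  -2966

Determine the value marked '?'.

-791

On equispaced nodes a degree-3 polynomial has vanishing fourth forward difference, so
  h(4) - 4·h(5) + 6·h(6) - 4·h(7) + h(8) = 0.
Substituting the known values and solving for h(5):
  -4·h(5) = 3164
  h(5) = -791.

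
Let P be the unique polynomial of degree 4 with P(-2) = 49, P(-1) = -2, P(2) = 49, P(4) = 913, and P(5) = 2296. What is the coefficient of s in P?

Write P(s) = as^4 + bs^3 + cs^2 + ds + e. Substituting each data point gives a linear system:
  16a - 8b + 4c - 2d + e = 49
  a - b + c - d + e = -2
  16a + 8b + 4c + 2d + e = 49
  256a + 64b + 16c + 4d + e = 913
  625a + 125b + 25c + 5d + e = 2296
Solving the system yields a = 4, b = -1, c = -4, d = 4, e = 1.
So P(s) = 4s⁴ - s³ - 4s² + 4s + 1.
The coefficient of s is 4.

4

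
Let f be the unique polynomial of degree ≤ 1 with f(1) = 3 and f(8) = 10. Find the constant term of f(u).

Write f(u) = au + b. Substituting each data point gives a linear system:
  a + b = 3
  8a + b = 10
Solving the system yields a = 1, b = 2.
So f(u) = u + 2.
The constant term is 2.

2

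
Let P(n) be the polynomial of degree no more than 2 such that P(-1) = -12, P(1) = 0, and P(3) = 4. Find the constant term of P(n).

-5

Write P(n) = an^2 + bn + c. Substituting each data point gives a linear system:
  a - b + c = -12
  a + b + c = 0
  9a + 3b + c = 4
Solving the system yields a = -1, b = 6, c = -5.
So P(n) = -n² + 6n - 5.
The constant term is -5.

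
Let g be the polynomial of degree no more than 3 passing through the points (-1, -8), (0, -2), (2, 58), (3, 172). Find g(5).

718

Write g(x) = ax^3 + bx^2 + cx + d. Substituting each data point gives a linear system:
  -a + b - c + d = -8
  d = -2
  8a + 4b + 2c + d = 58
  27a + 9b + 3c + d = 172
Solving the system yields a = 5, b = 3, c = 4, d = -2.
So g(x) = 5x^3 + 3x^2 + 4x - 2.
Then g(5) = 718.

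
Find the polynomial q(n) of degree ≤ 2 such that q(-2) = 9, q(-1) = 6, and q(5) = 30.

Write q(n) = an^2 + bn + c. Substituting each data point gives a linear system:
  4a - 2b + c = 9
  a - b + c = 6
  25a + 5b + c = 30
Solving the system yields a = 1, b = 0, c = 5.
So q(n) = n² + 5.
Check: q(5) = 30. ✓

q(n) = n^2 + 5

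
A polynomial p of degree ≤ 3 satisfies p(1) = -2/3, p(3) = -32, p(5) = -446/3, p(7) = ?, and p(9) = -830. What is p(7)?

The 4 known points determine the degree-3 polynomial uniquely.
Write p(n) = an^3 + bn^2 + cn + d. Substituting each data point gives a linear system:
  a + b + c + d = -2/3
  27a + 9b + 3c + d = -32
  125a + 25b + 5c + d = -446/3
  729a + 81b + 9c + d = -830
Solving the system yields a = -1, b = -5/3, c = 4, d = -2.
So p(n) = -n^3 - (5/3)n^2 + 4n - 2.
Then p(7) = -1196/3.

-1196/3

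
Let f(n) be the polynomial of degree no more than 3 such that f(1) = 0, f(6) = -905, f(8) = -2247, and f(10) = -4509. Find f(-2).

63

Using the Lagrange interpolation formula with nodes 1, 6, 8, 10:
  L_0(n) = (n - 6)(n - 8)(n - 10) / -315
  L_1(n) = (n - 1)(n - 8)(n - 10) / 40
  L_2(n) = (n - 1)(n - 6)(n - 10) / -28
  L_3(n) = (n - 1)(n - 6)(n - 8) / 72
Then f(n) = 0·L_0(n) - 905·L_1(n) - 2247·L_2(n) - 4509·L_3(n).
Expanding and collecting terms gives f(n) = -5n^3 + 5n^2 - n + 1.
Evaluating at n = -2: f(-2) = 63.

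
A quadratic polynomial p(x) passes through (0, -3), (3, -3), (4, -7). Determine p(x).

p(x) = -x^2 + 3x - 3

Write p(x) = ax^2 + bx + c. Substituting each data point gives a linear system:
  c = -3
  9a + 3b + c = -3
  16a + 4b + c = -7
Solving the system yields a = -1, b = 3, c = -3.
So p(x) = -x² + 3x - 3.
Check: p(0) = -3. ✓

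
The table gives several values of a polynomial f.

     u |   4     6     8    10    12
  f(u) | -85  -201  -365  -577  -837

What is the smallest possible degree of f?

2

Forward differences of the values at u = 4, 6, 8, 10, 12:
  f  : -85  -201  -365  -577  -837
  Δ  : -116  -164  -212  -260
  Δ^2: -48  -48  -48
  Δ^3: 0  0
  Δ^4: 0
The second differences are constant (-48) and nonzero, while all higher differences vanish, so the minimal degree is 2.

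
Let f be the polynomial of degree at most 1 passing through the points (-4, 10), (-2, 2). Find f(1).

Using the Lagrange interpolation formula with nodes -4, -2:
  L_0(u) = (u + 2) / -2
  L_1(u) = (u + 4) / 2
Then f(u) = 10·L_0(u) + 2·L_1(u).
Expanding and collecting terms gives f(u) = -4u - 6.
Evaluating at u = 1: f(1) = -10.

-10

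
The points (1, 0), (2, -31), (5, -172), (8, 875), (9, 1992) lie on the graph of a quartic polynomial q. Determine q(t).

q(t) = t^4 - 6t^3 - 3t^2 + 5t + 3

Write q(t) = at^4 + bt^3 + ct^2 + dt + e. Substituting each data point gives a linear system:
  a + b + c + d + e = 0
  16a + 8b + 4c + 2d + e = -31
  625a + 125b + 25c + 5d + e = -172
  4096a + 512b + 64c + 8d + e = 875
  6561a + 729b + 81c + 9d + e = 1992
Solving the system yields a = 1, b = -6, c = -3, d = 5, e = 3.
So q(t) = t^4 - 6t^3 - 3t^2 + 5t + 3.
Check: q(9) = 1992. ✓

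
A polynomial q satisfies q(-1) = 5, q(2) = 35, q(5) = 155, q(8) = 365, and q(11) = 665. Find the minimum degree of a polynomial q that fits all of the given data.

2

Forward differences of the values at n = -1, 2, 5, 8, 11:
  q  : 5  35  155  365  665
  Δ  : 30  120  210  300
  Δ^2: 90  90  90
  Δ^3: 0  0
  Δ^4: 0
The second differences are constant (90) and nonzero, while all higher differences vanish, so the minimal degree is 2.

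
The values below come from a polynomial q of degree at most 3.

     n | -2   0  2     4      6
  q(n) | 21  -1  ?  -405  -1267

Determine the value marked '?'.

-63

On equispaced nodes a degree-3 polynomial has vanishing fourth forward difference, so
  q(-2) - 4·q(0) + 6·q(2) - 4·q(4) + q(6) = 0.
Substituting the known values and solving for q(2):
  6·q(2) = -378
  q(2) = -63.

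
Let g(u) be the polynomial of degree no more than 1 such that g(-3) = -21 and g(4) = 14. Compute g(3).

9

Write g(u) = au + b. Substituting each data point gives a linear system:
  -3a + b = -21
  4a + b = 14
Solving the system yields a = 5, b = -6.
So g(u) = 5u - 6.
Then g(3) = 9.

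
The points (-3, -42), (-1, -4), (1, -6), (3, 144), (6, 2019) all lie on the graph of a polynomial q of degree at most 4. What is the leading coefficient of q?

Write q(n) = an^4 + bn^3 + cn^2 + dn + e. Substituting each data point gives a linear system:
  81a - 27b + 9c - 3d + e = -42
  a - b + c - d + e = -4
  a + b + c + d + e = -6
  81a + 27b + 9c + 3d + e = 144
  1296a + 216b + 36c + 6d + e = 2019
Solving the system yields a = 1, b = 4, c = -3, d = -5, e = -3.
So q(n) = n^4 + 4n^3 - 3n^2 - 5n - 3.
The leading coefficient is 1.

1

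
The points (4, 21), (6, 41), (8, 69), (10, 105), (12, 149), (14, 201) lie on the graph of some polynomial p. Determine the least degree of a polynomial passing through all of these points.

2

Forward differences of the values at t = 4, 6, 8, 10, 12, 14:
  p  : 21  41  69  105  149  201
  Δ  : 20  28  36  44  52
  Δ^2: 8  8  8  8
  Δ^3: 0  0  0
  Δ^4: 0  0
  Δ^5: 0
The second differences are constant (8) and nonzero, while all higher differences vanish, so the minimal degree is 2.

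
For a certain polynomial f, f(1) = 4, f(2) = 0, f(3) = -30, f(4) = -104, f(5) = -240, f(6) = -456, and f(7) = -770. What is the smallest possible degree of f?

Forward differences of the values at s = 1, 2, 3, 4, 5, 6, 7:
  f  : 4  0  -30  -104  -240  -456  -770
  Δ  : -4  -30  -74  -136  -216  -314
  Δ^2: -26  -44  -62  -80  -98
  Δ^3: -18  -18  -18  -18
  Δ^4: 0  0  0
  Δ^5: 0  0
  Δ^6: 0
The third differences are constant (-18) and nonzero, while all higher differences vanish, so the minimal degree is 3.

3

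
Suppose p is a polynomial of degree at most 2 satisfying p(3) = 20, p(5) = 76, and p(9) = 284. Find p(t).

p(t) = 4t^2 - 4t - 4

Write p(t) = at^2 + bt + c. Substituting each data point gives a linear system:
  9a + 3b + c = 20
  25a + 5b + c = 76
  81a + 9b + c = 284
Solving the system yields a = 4, b = -4, c = -4.
So p(t) = 4t² - 4t - 4.
Check: p(3) = 20. ✓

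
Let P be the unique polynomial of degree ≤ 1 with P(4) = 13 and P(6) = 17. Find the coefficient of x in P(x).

2

Write P(x) = ax + b. Substituting each data point gives a linear system:
  4a + b = 13
  6a + b = 17
Solving the system yields a = 2, b = 5.
So P(x) = 2x + 5.
The leading coefficient is 2.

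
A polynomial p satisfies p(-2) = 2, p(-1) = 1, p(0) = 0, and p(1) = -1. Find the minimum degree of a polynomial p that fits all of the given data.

1

Forward differences of the values at t = -2, -1, 0, 1:
  p  : 2  1  0  -1
  Δ  : -1  -1  -1
  Δ^2: 0  0
  Δ^3: 0
The first differences are constant (-1) and nonzero, while all higher differences vanish, so the minimal degree is 1.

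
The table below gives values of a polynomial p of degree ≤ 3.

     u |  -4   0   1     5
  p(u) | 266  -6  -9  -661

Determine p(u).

Using the Lagrange interpolation formula with nodes -4, 0, 1, 5:
  L_0(u) = u(u - 1)(u - 5) / -180
  L_1(u) = (u + 4)(u - 1)(u - 5) / 20
  L_2(u) = (u + 4)u(u - 5) / -20
  L_3(u) = (u + 4)u(u - 1) / 180
Then p(u) = 266·L_0(u) - 6·L_1(u) - 9·L_2(u) - 661·L_3(u).
Expanding and collecting terms gives p(u) = -5u³ - 2u² + 4u - 6.
Check: p(-4) = 266. ✓

p(u) = -5u^3 - 2u^2 + 4u - 6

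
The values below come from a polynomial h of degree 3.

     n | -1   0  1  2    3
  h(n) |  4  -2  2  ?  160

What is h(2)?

On equispaced nodes a degree-3 polynomial has vanishing fourth forward difference, so
  h(-1) - 4·h(0) + 6·h(1) - 4·h(2) + h(3) = 0.
Substituting the known values and solving for h(2):
  -4·h(2) = -184
  h(2) = 46.

46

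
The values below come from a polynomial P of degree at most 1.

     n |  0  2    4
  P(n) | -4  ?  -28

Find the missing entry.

On equispaced nodes a degree-1 polynomial has vanishing second forward difference, so
  P(0) - 2·P(2) + P(4) = 0.
Substituting the known values and solving for P(2):
  -2·P(2) = 32
  P(2) = -16.

-16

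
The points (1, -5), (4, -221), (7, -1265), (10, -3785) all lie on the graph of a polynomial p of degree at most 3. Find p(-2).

Forward differences of the values at s = 1, 4, 7, 10:
  p  : -5  -221  -1265  -3785
  Δ  : -216  -1044  -2520
  Δ^2: -828  -1476
  Δ^3: -648
The third differences are constant, confirming degree 3.
Interpolating (Newton forward form) and evaluating at s = -2 gives p(-2) = 31.

31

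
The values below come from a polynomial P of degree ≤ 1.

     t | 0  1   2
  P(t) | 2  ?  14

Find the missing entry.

On equispaced nodes a degree-1 polynomial has vanishing second forward difference, so
  P(0) - 2·P(1) + P(2) = 0.
Substituting the known values and solving for P(1):
  -2·P(1) = -16
  P(1) = 8.

8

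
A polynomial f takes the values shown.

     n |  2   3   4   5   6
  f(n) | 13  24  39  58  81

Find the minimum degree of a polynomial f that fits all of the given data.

Forward differences of the values at n = 2, 3, 4, 5, 6:
  f  : 13  24  39  58  81
  Δ  : 11  15  19  23
  Δ^2: 4  4  4
  Δ^3: 0  0
  Δ^4: 0
The second differences are constant (4) and nonzero, while all higher differences vanish, so the minimal degree is 2.

2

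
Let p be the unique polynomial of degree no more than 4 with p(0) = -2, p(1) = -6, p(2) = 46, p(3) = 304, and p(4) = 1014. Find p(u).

p(u) = 4u^4 + u^3 - 3u^2 - 6u - 2

Using the Lagrange interpolation formula with nodes 0, 1, 2, 3, 4:
  L_0(u) = (u - 1)(u - 2)(u - 3)(u - 4) / 24
  L_1(u) = u(u - 2)(u - 3)(u - 4) / -6
  L_2(u) = u(u - 1)(u - 3)(u - 4) / 4
  L_3(u) = u(u - 1)(u - 2)(u - 4) / -6
  L_4(u) = u(u - 1)(u - 2)(u - 3) / 24
Then p(u) = -2·L_0(u) - 6·L_1(u) + 46·L_2(u) + 304·L_3(u) + 1014·L_4(u).
Expanding and collecting terms gives p(u) = 4u^4 + u^3 - 3u^2 - 6u - 2.
Check: p(1) = -6. ✓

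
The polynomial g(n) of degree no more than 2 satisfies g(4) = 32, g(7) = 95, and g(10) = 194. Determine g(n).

g(n) = 2n^2 - n + 4

Using the Lagrange interpolation formula with nodes 4, 7, 10:
  L_0(n) = (n - 7)(n - 10) / 18
  L_1(n) = (n - 4)(n - 10) / -9
  L_2(n) = (n - 4)(n - 7) / 18
Then g(n) = 32·L_0(n) + 95·L_1(n) + 194·L_2(n).
Expanding and collecting terms gives g(n) = 2n² - n + 4.
Check: g(7) = 95. ✓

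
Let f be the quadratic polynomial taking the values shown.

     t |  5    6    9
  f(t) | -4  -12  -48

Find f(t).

Write f(t) = at^2 + bt + c. Substituting each data point gives a linear system:
  25a + 5b + c = -4
  36a + 6b + c = -12
  81a + 9b + c = -48
Solving the system yields a = -1, b = 3, c = 6.
So f(t) = -t^2 + 3t + 6.
Check: f(9) = -48. ✓

f(t) = -t^2 + 3t + 6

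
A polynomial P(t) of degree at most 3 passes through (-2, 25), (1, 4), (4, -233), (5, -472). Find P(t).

P(t) = -4t^3 + 5t + 3

Write P(t) = at^3 + bt^2 + ct + d. Substituting each data point gives a linear system:
  -8a + 4b - 2c + d = 25
  a + b + c + d = 4
  64a + 16b + 4c + d = -233
  125a + 25b + 5c + d = -472
Solving the system yields a = -4, b = 0, c = 5, d = 3.
So P(t) = -4t^3 + 5t + 3.
Check: P(4) = -233. ✓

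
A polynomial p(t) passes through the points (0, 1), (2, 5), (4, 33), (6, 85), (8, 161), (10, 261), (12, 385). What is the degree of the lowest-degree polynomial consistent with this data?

2

Forward differences of the values at t = 0, 2, 4, 6, 8, 10, 12:
  p  : 1  5  33  85  161  261  385
  Δ  : 4  28  52  76  100  124
  Δ^2: 24  24  24  24  24
  Δ^3: 0  0  0  0
  Δ^4: 0  0  0
  Δ^5: 0  0
  Δ^6: 0
The second differences are constant (24) and nonzero, while all higher differences vanish, so the minimal degree is 2.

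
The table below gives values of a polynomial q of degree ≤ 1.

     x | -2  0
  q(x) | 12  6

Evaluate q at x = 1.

Write q(x) = ax + b. Substituting each data point gives a linear system:
  -2a + b = 12
  b = 6
Solving the system yields a = -3, b = 6.
So q(x) = -3x + 6.
Then q(1) = 3.

3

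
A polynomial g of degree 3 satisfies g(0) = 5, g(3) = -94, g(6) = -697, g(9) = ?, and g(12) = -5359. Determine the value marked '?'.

The 4 known points determine the degree-3 polynomial uniquely.
Write g(t) = at^3 + bt^2 + ct + d. Substituting each data point gives a linear system:
  d = 5
  27a + 9b + 3c + d = -94
  216a + 36b + 6c + d = -697
  1728a + 144b + 12c + d = -5359
Solving the system yields a = -3, b = -1, c = -3, d = 5.
So g(t) = -3t^3 - t^2 - 3t + 5.
Then g(9) = -2290.

-2290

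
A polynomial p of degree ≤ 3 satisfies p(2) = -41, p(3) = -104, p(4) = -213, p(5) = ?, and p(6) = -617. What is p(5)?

The 4 known points determine the degree-3 polynomial uniquely.
Write p(t) = at^3 + bt^2 + ct + d. Substituting each data point gives a linear system:
  8a + 4b + 2c + d = -41
  27a + 9b + 3c + d = -104
  64a + 16b + 4c + d = -213
  216a + 36b + 6c + d = -617
Solving the system yields a = -2, b = -5, c = 0, d = -5.
So p(t) = -2t³ - 5t² - 5.
Then p(5) = -380.

-380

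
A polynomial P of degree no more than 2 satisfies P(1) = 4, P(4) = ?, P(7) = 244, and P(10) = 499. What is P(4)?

79

On equispaced nodes a degree-2 polynomial has vanishing third forward difference, so
  - P(1) + 3·P(4) - 3·P(7) + P(10) = 0.
Substituting the known values and solving for P(4):
  3·P(4) = 237
  P(4) = 79.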